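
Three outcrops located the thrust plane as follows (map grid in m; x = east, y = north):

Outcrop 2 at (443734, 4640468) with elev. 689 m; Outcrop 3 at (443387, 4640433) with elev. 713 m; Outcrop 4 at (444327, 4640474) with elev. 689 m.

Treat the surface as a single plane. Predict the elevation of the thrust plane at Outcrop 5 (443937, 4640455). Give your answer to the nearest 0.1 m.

700.5 m

Let the plane be z = a·x + b·y + c.
Outcrop 3−Outcrop 2: −347a − 35b = 24;  Outcrop 4−Outcrop 2: 593a + 6b = 0.
Solving gives a = 0.007711669, b = −0.762169978.
Then c = 689 − a·443734 − b·4640468 = 3534092.46.
At (443937, 4640455): z = 3423.5 − 3536815.5 + 3534092.46 = 700.5 m.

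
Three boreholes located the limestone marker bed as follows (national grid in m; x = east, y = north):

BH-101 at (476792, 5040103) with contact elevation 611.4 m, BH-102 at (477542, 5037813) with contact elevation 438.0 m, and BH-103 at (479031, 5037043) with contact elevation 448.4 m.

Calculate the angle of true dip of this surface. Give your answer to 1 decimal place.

Let the plane be z = a·x + b·y + c.
BH-102−BH-101: 750a − 2290b = −173.4;  BH-103−BH-101: 2239a − 3060b = −163.
Solving gives a = 0.05555, b = 0.09391.
Gradient magnitude |∇z| = √(a² + b²) = √(0.00309 + 0.00882) = 0.10911.
True dip = arctan(0.10911) = 6.2°, dipping toward SSW (azimuth ≈ 211°).

6.2°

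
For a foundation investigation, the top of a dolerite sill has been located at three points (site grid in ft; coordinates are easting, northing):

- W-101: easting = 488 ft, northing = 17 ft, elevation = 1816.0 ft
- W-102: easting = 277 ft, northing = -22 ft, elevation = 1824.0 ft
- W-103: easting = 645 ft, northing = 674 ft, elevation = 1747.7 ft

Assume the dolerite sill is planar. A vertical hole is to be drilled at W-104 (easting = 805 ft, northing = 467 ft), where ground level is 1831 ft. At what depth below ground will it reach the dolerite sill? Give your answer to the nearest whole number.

66 ft

Let the plane be z = a·easting + b·northing + c.
W-102−W-101: −211a − 39b = 8;  W-103−W-101: 157a + 657b = −68.3.
Solving gives a = −0.01956, b = −0.09928.
Then c = 1816 − a·488 − b·17 = 1827.24.
At (805, 467): z_contact = −15.7 − 46.4 + 1827.24 = 1765.1 ft.
Depth below ground = 1831 − 1765.1 = 66 ft.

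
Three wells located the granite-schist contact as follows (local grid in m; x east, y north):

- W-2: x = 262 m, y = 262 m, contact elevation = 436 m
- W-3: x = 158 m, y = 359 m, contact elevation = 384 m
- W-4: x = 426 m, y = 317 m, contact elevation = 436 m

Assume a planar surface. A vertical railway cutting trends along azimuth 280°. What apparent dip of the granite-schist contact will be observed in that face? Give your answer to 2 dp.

11.24°

Two edge vectors: W-2→W-3 = (-104, 97, -52), W-2→W-4 = (164, 55, 0).
Normal n = (W-2→W-3) × (W-2→W-4) = (2860, -8528, -21628).
So ∂z/∂x = −n_x/n_z = 0.13224 and ∂z/∂y = −n_y/n_z = −0.39430.
Unit vector along 280° is (sin 280°, cos 280°) = (-0.9848, 0.1736).
Slope in that direction = a·(-0.9848) + b·(0.1736) = −0.19870.
Apparent dip = arctan|0.19870| = 11.24° (true dip is 22.6°, so apparent ≤ true as expected).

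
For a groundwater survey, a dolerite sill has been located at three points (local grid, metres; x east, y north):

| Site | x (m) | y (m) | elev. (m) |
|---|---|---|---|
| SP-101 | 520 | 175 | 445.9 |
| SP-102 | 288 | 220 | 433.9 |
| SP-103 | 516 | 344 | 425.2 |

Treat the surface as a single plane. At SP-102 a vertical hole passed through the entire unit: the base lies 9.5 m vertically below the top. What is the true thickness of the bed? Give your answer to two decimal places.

9.43 m

Let the plane be z = a·x + b·y + c.
SP-102−SP-101: −232a + 45b = −12;  SP-103−SP-101: −4a + 169b = −20.7.
Solving gives a = 0.02810, b = −0.12182.
|∇z| = √(a²+b²) = 0.12502, so dip δ = arctan(0.12502) = 7.13°.
True thickness = vertical thickness × cos δ = 9.5 × cos 7.13° = 9.43 m.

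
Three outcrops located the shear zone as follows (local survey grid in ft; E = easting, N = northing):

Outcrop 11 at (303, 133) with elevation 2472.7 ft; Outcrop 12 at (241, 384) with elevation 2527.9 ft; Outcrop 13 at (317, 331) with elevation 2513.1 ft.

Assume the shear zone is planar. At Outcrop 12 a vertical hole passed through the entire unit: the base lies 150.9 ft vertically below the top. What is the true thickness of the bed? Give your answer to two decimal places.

147.57 ft

Let the plane be z = a·E + b·N + c.
Outcrop 12−Outcrop 11: −62a + 251b = 55.2;  Outcrop 13−Outcrop 11: 14a + 198b = 40.4.
Solving gives a = −0.04998, b = 0.20757.
|∇z| = √(a²+b²) = 0.21351, so dip δ = arctan(0.21351) = 12.05°.
True thickness = vertical thickness × cos δ = 150.9 × cos 12.05° = 147.57 ft.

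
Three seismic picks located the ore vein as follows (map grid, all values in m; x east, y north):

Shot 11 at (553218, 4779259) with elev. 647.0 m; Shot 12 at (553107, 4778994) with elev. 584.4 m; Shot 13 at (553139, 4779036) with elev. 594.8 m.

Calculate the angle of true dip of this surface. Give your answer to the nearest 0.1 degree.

Two edge vectors: Shot 11→Shot 12 = (-111, -265, -62.6), Shot 11→Shot 13 = (-79, -223, -52.2).
Normal n = (Shot 11→Shot 12) × (Shot 11→Shot 13) = (-126.8, -848.8, 3818).
So ∂z/∂x = −n_x/n_z = 0.03321 and ∂z/∂y = −n_y/n_z = 0.22232.
Gradient magnitude |∇z| = √(a² + b²) = √(0.00110 + 0.04942) = 0.22478.
True dip = arctan(0.22478) = 12.7°, dipping toward S (azimuth ≈ 188°).

12.7°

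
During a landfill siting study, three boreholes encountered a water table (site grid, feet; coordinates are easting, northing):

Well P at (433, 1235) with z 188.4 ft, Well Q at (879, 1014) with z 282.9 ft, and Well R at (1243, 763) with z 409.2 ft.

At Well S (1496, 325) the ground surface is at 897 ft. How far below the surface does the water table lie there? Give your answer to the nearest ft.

Two edge vectors: Well P→Well Q = (446, -221, 94.5), Well P→Well R = (810, -472, 220.8).
Normal n = (Well P→Well Q) × (Well P→Well R) = (-4192.8, -21931.8, -31502).
So ∂z/∂easting = −n_x/n_z = −0.13310 and ∂z/∂northing = −n_y/n_z = −0.69620.
Intercept c from Well P: 188.4 + 57.63 + 859.81 = 1105.84.
At (1496, 325): z_contact = −199.1 − 226.3 + 1105.84 = 680.5 ft.
Depth below ground = 897 − 680.5 = 217 ft.

217 ft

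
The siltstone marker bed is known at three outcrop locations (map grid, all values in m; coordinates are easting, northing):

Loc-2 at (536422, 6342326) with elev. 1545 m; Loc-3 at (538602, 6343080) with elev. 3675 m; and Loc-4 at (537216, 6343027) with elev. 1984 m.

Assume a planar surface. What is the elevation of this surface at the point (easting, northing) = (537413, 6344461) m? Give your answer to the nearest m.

1098 m

Two edge vectors: Loc-2→Loc-3 = (2180, 754, 2130), Loc-2→Loc-4 = (794, 701, 439).
Normal n = (Loc-2→Loc-3) × (Loc-2→Loc-4) = (-1162124, 734200, 929504).
So ∂z/∂easting = −n_x/n_z = 1.25026251 and ∂z/∂northing = −n_y/n_z = −0.78988364.
Intercept c from Loc-2: 1545 − 670668.31 + 5009699.53 = 4340576.21.
At (537413, 6344461): z = 671907.3 − 5011385.9 + 4340576.21 = 1097.6 m.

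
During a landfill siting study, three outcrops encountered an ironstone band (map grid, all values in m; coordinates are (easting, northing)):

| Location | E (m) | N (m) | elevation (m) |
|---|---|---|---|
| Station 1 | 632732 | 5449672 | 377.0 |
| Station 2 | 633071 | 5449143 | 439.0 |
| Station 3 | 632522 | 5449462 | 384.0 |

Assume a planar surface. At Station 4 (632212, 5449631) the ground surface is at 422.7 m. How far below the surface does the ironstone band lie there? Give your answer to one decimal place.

68.8 m

Two edge vectors: Station 1→Station 2 = (339, -529, 62), Station 1→Station 3 = (-210, -210, 7).
Normal n = (Station 1→Station 2) × (Station 1→Station 3) = (9317, -15393, -182280).
So ∂z/∂E = −n_x/n_z = 0.051113671 and ∂z/∂N = −n_y/n_z = −0.084447005.
Intercept c from Station 1: 377 − 32341.26 + 460208.48 = 428244.22.
At (632212, 5449631): z_contact = 32314.68 − 460205.01 + 428244.22 = 353.88 m.
Depth below ground = 422.7 − 353.88 = 68.8 m.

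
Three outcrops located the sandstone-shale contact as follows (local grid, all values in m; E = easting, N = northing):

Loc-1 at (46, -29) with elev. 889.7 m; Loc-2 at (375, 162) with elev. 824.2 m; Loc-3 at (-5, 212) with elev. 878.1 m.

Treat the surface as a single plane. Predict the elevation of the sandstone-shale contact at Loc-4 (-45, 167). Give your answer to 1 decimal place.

887.8 m

Two edge vectors: Loc-1→Loc-2 = (329, 191, -65.5), Loc-1→Loc-3 = (-51, 241, -11.6).
Normal n = (Loc-1→Loc-2) × (Loc-1→Loc-3) = (13569.9, 7156.9, 89030).
So ∂z/∂E = −n_x/n_z = −0.15242 and ∂z/∂N = −n_y/n_z = −0.08039.
Intercept c from Loc-1: 889.7 + 7.01 − 2.33 = 894.38.
At (-45, 167): z = 6.9 − 13.4 + 894.38 = 887.8 m.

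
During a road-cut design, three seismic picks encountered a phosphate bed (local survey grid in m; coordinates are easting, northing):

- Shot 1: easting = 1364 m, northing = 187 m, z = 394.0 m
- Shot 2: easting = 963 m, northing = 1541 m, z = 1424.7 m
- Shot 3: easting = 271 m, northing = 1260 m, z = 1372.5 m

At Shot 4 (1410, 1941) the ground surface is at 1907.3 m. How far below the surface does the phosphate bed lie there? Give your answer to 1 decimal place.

Let the plane be z = a·easting + b·northing + c.
Shot 2−Shot 1: −401a + 1354b = 1030.7;  Shot 3−Shot 1: −1093a + 1073b = 978.5.
Solving gives a = −0.208592, b = 0.699450.
Then c = 394 − a·1364 − b·187 = 547.72.
At (1410, 1941): z_contact = −294.11 + 1357.63 + 547.72 = 1611.24 m.
Depth below ground = 1907.3 − 1611.24 = 296.1 m.

296.1 m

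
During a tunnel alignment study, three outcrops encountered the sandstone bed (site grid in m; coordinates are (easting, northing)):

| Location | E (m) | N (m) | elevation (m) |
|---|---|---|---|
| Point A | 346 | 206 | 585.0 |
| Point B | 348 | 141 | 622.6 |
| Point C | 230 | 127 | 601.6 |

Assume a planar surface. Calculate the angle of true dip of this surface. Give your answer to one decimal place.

31.9°

Let the plane be z = a·E + b·N + c.
Point B−Point A: 2a − 65b = 37.6;  Point C−Point A: −116a − 79b = 16.6.
Solving gives a = 0.24570, b = −0.57090.
Gradient magnitude |∇z| = √(a² + b²) = √(0.06037 + 0.32593) = 0.62153.
True dip = arctan(0.62153) = 31.9°, dipping toward NNW (azimuth ≈ 337°).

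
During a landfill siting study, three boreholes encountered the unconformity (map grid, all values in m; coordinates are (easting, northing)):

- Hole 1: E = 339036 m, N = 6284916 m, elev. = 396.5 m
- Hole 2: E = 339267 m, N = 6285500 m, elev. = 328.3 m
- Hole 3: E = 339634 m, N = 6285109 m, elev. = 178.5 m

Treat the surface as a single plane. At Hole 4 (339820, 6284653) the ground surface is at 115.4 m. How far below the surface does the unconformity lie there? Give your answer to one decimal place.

20.9 m

Let the plane be z = a·E + b·N + c.
Hole 2−Hole 1: 231a + 584b = −68.2;  Hole 3−Hole 1: 598a + 193b = −218.
Solving gives a = −0.374691530, b = 0.031427643.
Then c = 396.5 − a·339036 − b·6284916 = −70089.68.
At (339820, 6284653): z_contact = −127327.68 + 197511.83 − 70089.68 = 94.48 m.
Depth below ground = 115.4 − 94.48 = 20.9 m.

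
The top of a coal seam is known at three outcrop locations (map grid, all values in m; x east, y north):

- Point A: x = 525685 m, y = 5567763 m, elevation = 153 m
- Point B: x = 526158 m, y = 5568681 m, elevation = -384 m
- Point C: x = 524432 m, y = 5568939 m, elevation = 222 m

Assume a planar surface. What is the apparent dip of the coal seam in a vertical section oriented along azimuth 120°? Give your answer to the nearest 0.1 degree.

9.4°

Two edge vectors: Point A→Point B = (473, 918, -537), Point A→Point C = (-1253, 1176, 69).
Normal n = (Point A→Point B) × (Point A→Point C) = (694854, 640224, 1706502).
So ∂z/∂x = −n_x/n_z = −0.40718 and ∂z/∂y = −n_y/n_z = −0.37517.
Unit vector along 120° is (sin 120°, cos 120°) = (0.8660, -0.5000).
Slope in that direction = a·(0.8660) + b·(-0.5000) = −0.16504.
Apparent dip = arctan|0.16504| = 9.4° (true dip is 29.0°, so apparent ≤ true as expected).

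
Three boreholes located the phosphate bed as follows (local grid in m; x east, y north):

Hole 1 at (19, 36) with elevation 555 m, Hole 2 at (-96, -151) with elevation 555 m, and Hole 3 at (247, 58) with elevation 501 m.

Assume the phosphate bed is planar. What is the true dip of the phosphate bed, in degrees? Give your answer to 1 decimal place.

Let the plane be z = a·x + b·y + c.
Hole 2−Hole 1: −115a − 187b = 0;  Hole 3−Hole 1: 228a + 22b = −54.
Solving gives a = −0.25178, b = 0.15484.
Gradient magnitude |∇z| = √(a² + b²) = √(0.06339 + 0.02398) = 0.29558.
True dip = arctan(0.29558) = 16.5°, dipping toward ESE (azimuth ≈ 122°).

16.5°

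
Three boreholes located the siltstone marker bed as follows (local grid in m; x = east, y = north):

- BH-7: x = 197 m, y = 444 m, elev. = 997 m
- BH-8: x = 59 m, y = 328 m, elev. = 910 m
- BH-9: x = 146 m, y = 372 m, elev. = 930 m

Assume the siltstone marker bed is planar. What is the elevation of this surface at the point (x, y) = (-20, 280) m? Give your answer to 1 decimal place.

Two edge vectors: BH-7→BH-8 = (-138, -116, -87), BH-7→BH-9 = (-51, -72, -67).
Normal n = (BH-7→BH-8) × (BH-7→BH-9) = (1508, -4809, 4020).
So ∂z/∂x = −n_x/n_z = −0.37512 and ∂z/∂y = −n_y/n_z = 1.19627.
Intercept c from BH-7: 997 + 73.90 − 531.14 = 539.76.
At (-20, 280): z = 7.5 + 335.0 + 539.76 = 882.2 m.

882.2 m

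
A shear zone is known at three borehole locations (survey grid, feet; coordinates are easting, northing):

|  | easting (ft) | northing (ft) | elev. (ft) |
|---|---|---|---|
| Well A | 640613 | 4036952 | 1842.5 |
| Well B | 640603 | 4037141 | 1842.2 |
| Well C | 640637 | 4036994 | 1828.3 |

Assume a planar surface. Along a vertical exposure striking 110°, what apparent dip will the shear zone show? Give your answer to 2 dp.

26.39°

Two edge vectors: Well A→Well B = (-10, 189, -0.3), Well A→Well C = (24, 42, -14.2).
Normal n = (Well A→Well B) × (Well A→Well C) = (-2671.2, -149.2, -4956).
So ∂z/∂easting = −n_x/n_z = −0.53898 and ∂z/∂northing = −n_y/n_z = −0.03010.
Unit vector along 110° is (sin 110°, cos 110°) = (0.9397, -0.3420).
Slope in that direction = a·(0.9397) + b·(-0.3420) = −0.49618.
Apparent dip = arctan|0.49618| = 26.39° (true dip is 28.4°, so apparent ≤ true as expected).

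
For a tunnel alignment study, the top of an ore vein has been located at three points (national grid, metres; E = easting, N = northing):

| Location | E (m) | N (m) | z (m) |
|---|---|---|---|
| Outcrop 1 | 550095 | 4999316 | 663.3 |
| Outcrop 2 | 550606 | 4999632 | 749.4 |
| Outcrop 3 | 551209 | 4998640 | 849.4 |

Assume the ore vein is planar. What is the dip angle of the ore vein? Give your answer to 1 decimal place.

9.5°

Let the plane be z = a·E + b·N + c.
Outcrop 2−Outcrop 1: 511a + 316b = 86.1;  Outcrop 3−Outcrop 1: 1114a − 676b = 186.1.
Solving gives a = 0.16777, b = 0.00117.
Gradient magnitude |∇z| = √(a² + b²) = √(0.02815 + 0.00000) = 0.16777.
True dip = arctan(0.16777) = 9.5°, dipping toward W (azimuth ≈ 270°).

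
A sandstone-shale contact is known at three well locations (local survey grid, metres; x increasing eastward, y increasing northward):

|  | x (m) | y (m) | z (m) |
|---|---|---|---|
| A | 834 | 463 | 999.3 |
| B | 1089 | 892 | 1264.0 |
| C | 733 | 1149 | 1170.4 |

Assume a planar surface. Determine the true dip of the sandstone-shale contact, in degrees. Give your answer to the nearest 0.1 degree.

Let the plane be z = a·x + b·y + c.
B−A: 255a + 429b = 264.7;  C−A: −101a + 686b = 171.1.
Solving gives a = 0.49566, b = 0.32239.
Gradient magnitude |∇z| = √(a² + b²) = √(0.24568 + 0.10394) = 0.59128.
True dip = arctan(0.59128) = 30.6°, dipping toward WSW (azimuth ≈ 237°).

30.6°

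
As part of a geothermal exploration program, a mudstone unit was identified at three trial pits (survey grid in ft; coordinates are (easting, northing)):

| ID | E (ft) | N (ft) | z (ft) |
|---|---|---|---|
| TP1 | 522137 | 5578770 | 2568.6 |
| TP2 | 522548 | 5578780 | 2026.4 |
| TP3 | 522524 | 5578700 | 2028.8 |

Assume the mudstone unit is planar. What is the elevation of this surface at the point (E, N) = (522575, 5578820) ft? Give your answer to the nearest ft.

Two edge vectors: TP1→TP2 = (411, 10, -542.2), TP1→TP3 = (387, -70, -539.8).
Normal n = (TP1→TP2) × (TP1→TP3) = (-43352, 12026.4, -32640).
So ∂z/∂E = −n_x/n_z = −1.32818627 and ∂z/∂N = −n_y/n_z = 0.36845588.
Intercept c from TP1: 2568.6 + 693495.20 − 2055530.62 = −1359466.83.
At (522575, 5578820): z = −694076.9 + 2055549.0 − 1359466.83 = 2005.3 ft.

2005 ft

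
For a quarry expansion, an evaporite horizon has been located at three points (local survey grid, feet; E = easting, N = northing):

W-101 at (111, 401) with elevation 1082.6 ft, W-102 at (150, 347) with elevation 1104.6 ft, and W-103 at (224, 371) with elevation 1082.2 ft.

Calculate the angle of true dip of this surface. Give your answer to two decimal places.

Let the plane be z = a·E + b·N + c.
W-102−W-101: 39a − 54b = 22;  W-103−W-101: 113a − 30b = −0.4.
Solving gives a = −0.13820, b = −0.50722.
Gradient magnitude |∇z| = √(a² + b²) = √(0.01910 + 0.25727) = 0.52571.
True dip = arctan(0.52571) = 27.73°, dipping toward NNE (azimuth ≈ 015°).

27.73°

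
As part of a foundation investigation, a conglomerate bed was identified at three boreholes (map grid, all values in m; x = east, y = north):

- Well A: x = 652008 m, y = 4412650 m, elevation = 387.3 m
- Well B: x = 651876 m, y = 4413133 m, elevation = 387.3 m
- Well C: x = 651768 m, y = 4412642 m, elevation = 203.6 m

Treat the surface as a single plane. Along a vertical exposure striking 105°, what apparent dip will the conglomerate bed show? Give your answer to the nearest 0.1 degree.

Two edge vectors: Well A→Well B = (-132, 483, 0), Well A→Well C = (-240, -8, -183.7).
Normal n = (Well A→Well B) × (Well A→Well C) = (-88727.1, -24248.4, 116976).
So ∂z/∂x = −n_x/n_z = 0.75851 and ∂z/∂y = −n_y/n_z = 0.20729.
Unit vector along 105° is (sin 105°, cos 105°) = (0.9659, -0.2588).
Slope in that direction = a·(0.9659) + b·(-0.2588) = 0.67901.
Apparent dip = arctan|0.67901| = 34.2° (true dip is 38.2°, so apparent ≤ true as expected).

34.2°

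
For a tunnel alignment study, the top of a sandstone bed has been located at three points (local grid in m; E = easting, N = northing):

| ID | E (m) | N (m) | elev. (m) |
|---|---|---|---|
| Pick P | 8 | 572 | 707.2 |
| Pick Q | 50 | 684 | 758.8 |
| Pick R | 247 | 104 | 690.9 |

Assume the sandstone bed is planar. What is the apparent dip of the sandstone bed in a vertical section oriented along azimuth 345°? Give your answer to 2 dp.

Two edge vectors: Pick P→Pick Q = (42, 112, 51.6), Pick P→Pick R = (239, -468, -16.3).
Normal n = (Pick P→Pick Q) × (Pick P→Pick R) = (22323.2, 13017, -46424).
So ∂z/∂E = −n_x/n_z = 0.48085 and ∂z/∂N = −n_y/n_z = 0.28039.
Unit vector along 345° is (sin 345°, cos 345°) = (-0.2588, 0.9659).
Slope in that direction = a·(-0.2588) + b·(0.9659) = 0.14639.
Apparent dip = arctan|0.14639| = 8.33° (true dip is 29.1°, so apparent ≤ true as expected).

8.33°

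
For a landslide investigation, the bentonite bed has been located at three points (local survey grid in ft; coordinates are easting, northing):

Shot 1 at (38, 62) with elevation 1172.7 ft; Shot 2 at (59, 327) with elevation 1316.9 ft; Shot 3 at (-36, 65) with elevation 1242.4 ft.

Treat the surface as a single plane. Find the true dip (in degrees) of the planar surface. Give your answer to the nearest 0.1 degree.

47.9°

Two edge vectors: Shot 1→Shot 2 = (21, 265, 144.2), Shot 1→Shot 3 = (-74, 3, 69.7).
Normal n = (Shot 1→Shot 2) × (Shot 1→Shot 3) = (18037.9, -12134.5, 19673).
So ∂z/∂easting = −n_x/n_z = −0.91689 and ∂z/∂northing = −n_y/n_z = 0.61681.
Gradient magnitude |∇z| = √(a² + b²) = √(0.84068 + 0.38045) = 1.10505.
True dip = arctan(1.10505) = 47.9°, dipping toward SE (azimuth ≈ 124°).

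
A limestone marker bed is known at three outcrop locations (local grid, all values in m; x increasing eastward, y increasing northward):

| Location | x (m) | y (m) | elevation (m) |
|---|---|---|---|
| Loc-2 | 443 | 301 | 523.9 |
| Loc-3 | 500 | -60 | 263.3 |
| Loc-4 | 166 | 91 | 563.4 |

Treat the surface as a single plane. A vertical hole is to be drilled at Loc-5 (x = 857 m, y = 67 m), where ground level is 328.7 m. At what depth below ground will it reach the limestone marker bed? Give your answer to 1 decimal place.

Two edge vectors: Loc-2→Loc-3 = (57, -361, -260.6), Loc-2→Loc-4 = (-277, -210, 39.5).
Normal n = (Loc-2→Loc-3) × (Loc-2→Loc-4) = (-68985.5, 69934.7, -111967).
So ∂z/∂x = −n_x/n_z = −0.61612 and ∂z/∂y = −n_y/n_z = 0.62460.
Intercept c from Loc-2: 523.9 + 272.94 − 188.00 = 608.84.
At (857, 67): z_contact = −528.02 + 41.85 + 608.84 = 122.67 m.
Depth below ground = 328.7 − 122.67 = 206.0 m.

206.0 m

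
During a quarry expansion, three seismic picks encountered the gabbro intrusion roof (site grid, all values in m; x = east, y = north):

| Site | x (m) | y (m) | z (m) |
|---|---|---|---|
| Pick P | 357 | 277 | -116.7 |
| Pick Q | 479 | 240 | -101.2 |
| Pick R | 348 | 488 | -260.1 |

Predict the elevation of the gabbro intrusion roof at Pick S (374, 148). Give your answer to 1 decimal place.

-29.9 m

Let the plane be z = a·x + b·y + c.
Pick Q−Pick P: 122a − 37b = 15.5;  Pick R−Pick P: −9a + 211b = −143.4.
Solving gives a = −0.08010, b = −0.68304.
Then c = -116.7 − a·357 − b·277 = 101.10.
At (374, 148): z = −30.0 − 101.1 + 101.10 = -29.9 m.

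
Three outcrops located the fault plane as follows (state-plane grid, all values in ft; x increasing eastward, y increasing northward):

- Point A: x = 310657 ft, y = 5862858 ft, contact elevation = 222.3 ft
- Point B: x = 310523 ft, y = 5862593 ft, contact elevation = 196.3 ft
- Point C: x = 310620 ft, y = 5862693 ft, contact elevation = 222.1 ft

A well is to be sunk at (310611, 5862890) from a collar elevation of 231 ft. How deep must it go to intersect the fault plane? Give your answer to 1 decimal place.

Let the plane be z = a·x + b·y + c.
Point B−Point A: −134a − 265b = −26;  Point C−Point A: −37a − 165b = −0.2.
Solving gives a = 0.344331573, b = −0.076001625.
Then c = 222.3 − a·310657 − b·5862858 = 338840.02.
At (310611, 5862890): z_contact = 106953.17 − 445589.17 + 338840.02 = 204.03 ft.
Depth below ground = 231 − 204.03 = 27.0 ft.

27.0 ft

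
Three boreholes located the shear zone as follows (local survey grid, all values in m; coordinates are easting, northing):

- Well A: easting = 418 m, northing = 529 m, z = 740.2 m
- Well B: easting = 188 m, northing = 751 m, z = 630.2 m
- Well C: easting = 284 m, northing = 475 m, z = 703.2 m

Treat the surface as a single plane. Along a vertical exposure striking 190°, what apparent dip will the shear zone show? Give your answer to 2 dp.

4.98°

Let the plane be z = a·easting + b·northing + c.
Well B−Well A: −230a + 222b = −110;  Well C−Well A: −134a − 54b = −37.
Solving gives a = 0.33566, b = −0.14774.
Unit vector along 190° is (sin 190°, cos 190°) = (-0.1736, -0.9848).
Slope in that direction = a·(-0.1736) + b·(-0.9848) = 0.08721.
Apparent dip = arctan|0.08721| = 4.98° (true dip is 20.1°, so apparent ≤ true as expected).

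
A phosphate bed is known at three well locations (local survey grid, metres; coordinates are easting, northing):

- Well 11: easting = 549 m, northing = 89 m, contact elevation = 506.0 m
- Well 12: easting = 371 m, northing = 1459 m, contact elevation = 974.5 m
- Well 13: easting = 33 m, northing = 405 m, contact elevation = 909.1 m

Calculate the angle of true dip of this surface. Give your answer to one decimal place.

Let the plane be z = a·easting + b·northing + c.
Well 12−Well 11: −178a + 1370b = 468.5;  Well 13−Well 11: −516a + 316b = 403.1.
Solving gives a = −0.62121, b = 0.26126.
Gradient magnitude |∇z| = √(a² + b²) = √(0.38590 + 0.06826) = 0.67391.
True dip = arctan(0.67391) = 34.0°, dipping toward ESE (azimuth ≈ 113°).

34.0°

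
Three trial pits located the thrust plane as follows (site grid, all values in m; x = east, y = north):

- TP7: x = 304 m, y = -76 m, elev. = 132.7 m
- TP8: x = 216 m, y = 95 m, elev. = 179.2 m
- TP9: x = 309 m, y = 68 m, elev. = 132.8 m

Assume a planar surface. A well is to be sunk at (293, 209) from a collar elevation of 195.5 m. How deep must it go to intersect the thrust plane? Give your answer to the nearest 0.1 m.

Two edge vectors: TP7→TP8 = (-88, 171, 46.5), TP7→TP9 = (5, 144, 0.1).
Normal n = (TP7→TP8) × (TP7→TP9) = (-6678.9, 241.3, -13527).
So ∂z/∂x = −n_x/n_z = −0.49375 and ∂z/∂y = −n_y/n_z = 0.01784.
Intercept c from TP7: 132.7 + 150.10 + 1.36 = 284.15.
At (293, 209): z_contact = −144.67 + 3.73 + 284.15 = 143.22 m.
Depth below ground = 195.5 − 143.22 = 52.3 m.

52.3 m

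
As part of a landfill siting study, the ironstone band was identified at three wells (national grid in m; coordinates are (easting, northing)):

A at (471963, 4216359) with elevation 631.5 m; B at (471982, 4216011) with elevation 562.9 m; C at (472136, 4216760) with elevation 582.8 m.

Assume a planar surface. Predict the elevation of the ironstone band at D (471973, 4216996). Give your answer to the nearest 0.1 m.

Two edge vectors: A→B = (19, -348, -68.6), A→C = (173, 401, -48.7).
Normal n = (A→B) × (A→C) = (44456.2, -10942.5, 67823).
So ∂z/∂E = −n_x/n_z = −0.655473807 and ∂z/∂N = −n_y/n_z = 0.161339074.
Intercept c from A: 631.5 + 309359.38 − 680263.46 = −370272.57.
At (471973, 4216996): z = −309365.9 + 680366.2 − 370272.57 = 727.7 m.

727.7 m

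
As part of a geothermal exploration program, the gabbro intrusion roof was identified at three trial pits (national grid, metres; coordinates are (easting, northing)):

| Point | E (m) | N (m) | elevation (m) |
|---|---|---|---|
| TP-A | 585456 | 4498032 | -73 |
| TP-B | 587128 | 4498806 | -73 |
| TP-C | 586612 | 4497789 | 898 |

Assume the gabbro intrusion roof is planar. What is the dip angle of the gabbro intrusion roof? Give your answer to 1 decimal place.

Two edge vectors: TP-A→TP-B = (1672, 774, 0), TP-A→TP-C = (1156, -243, 971).
Normal n = (TP-A→TP-B) × (TP-A→TP-C) = (751554, -1623512, -1301040).
So ∂z/∂E = −n_x/n_z = 0.57766 and ∂z/∂N = −n_y/n_z = −1.24786.
Gradient magnitude |∇z| = √(a² + b²) = √(0.33369 + 1.55715) = 1.37508.
True dip = arctan(1.37508) = 54.0°, dipping toward NNW (azimuth ≈ 335°).

54.0°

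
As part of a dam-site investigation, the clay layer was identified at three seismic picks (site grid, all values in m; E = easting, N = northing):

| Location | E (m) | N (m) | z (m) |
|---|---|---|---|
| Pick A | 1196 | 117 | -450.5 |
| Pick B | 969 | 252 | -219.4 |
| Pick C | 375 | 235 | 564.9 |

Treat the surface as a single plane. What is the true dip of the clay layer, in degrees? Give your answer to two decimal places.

Let the plane be z = a·E + b·N + c.
Pick B−Pick A: −227a + 135b = 231.1;  Pick C−Pick A: −821a + 118b = 1015.4.
Solving gives a = −1.30649, b = −0.48499.
Gradient magnitude |∇z| = √(a² + b²) = √(1.70692 + 0.23521) = 1.39360.
True dip = arctan(1.39360) = 54.34°, dipping toward ENE (azimuth ≈ 070°).

54.34°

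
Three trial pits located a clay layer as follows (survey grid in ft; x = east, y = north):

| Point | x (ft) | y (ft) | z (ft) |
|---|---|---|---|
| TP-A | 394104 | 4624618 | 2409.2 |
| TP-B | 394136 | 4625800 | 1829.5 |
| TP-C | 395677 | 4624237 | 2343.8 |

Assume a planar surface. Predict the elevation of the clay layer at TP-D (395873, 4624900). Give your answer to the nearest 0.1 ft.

1990.3 ft

Two edge vectors: TP-A→TP-B = (32, 1182, -579.7), TP-A→TP-C = (1573, -381, -65.4).
Normal n = (TP-A→TP-B) × (TP-A→TP-C) = (-298168.5, -909775.3, -1871478).
So ∂z/∂x = −n_x/n_z = −0.159322471 and ∂z/∂y = −n_y/n_z = −0.486126634.
Intercept c from TP-A: 2409.2 + 62789.62 + 2248149.98 = 2313348.80.
At (395873, 4624900): z = −63071.5 − 2248287.1 + 2313348.80 = 1990.3 ft.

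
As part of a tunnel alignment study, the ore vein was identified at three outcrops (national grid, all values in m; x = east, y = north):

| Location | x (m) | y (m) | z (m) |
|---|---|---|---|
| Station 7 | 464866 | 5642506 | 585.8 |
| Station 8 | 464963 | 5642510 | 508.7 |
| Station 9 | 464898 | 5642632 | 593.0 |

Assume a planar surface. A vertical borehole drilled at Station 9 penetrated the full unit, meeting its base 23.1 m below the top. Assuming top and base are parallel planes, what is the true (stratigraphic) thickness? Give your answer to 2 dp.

17.63 m

Let the plane be z = a·x + b·y + c.
Station 8−Station 7: 97a + 4b = −77.1;  Station 9−Station 7: 32a + 126b = 7.2.
Solving gives a = −0.80564, b = 0.26175.
|∇z| = √(a²+b²) = 0.84709, so dip δ = arctan(0.84709) = 40.27°.
True thickness = vertical thickness × cos δ = 23.1 × cos 40.27° = 17.63 m.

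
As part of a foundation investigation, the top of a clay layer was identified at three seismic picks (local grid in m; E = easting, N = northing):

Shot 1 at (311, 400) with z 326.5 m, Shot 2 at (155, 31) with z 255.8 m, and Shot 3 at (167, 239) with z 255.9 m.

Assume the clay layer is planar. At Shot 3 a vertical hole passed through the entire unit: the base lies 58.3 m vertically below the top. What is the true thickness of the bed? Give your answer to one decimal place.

Two edge vectors: Shot 1→Shot 2 = (-156, -369, -70.7), Shot 1→Shot 3 = (-144, -161, -70.6).
Normal n = (Shot 1→Shot 2) × (Shot 1→Shot 3) = (14668.7, -832.8, -28020).
So ∂z/∂E = −n_x/n_z = 0.52351 and ∂z/∂N = −n_y/n_z = −0.02972.
|∇z| = √(a²+b²) = 0.52435, so dip δ = arctan(0.52435) = 27.67°.
True thickness = vertical thickness × cos δ = 58.3 × cos 27.67° = 51.6 m.

51.6 m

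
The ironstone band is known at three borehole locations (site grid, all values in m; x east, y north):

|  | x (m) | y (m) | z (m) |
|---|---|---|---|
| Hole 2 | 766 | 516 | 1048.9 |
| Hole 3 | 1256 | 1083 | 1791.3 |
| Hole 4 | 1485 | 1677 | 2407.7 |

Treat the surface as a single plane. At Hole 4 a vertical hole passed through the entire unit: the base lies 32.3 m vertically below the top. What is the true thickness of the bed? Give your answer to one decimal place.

22.9 m

Let the plane be z = a·x + b·y + c.
Hole 3−Hole 2: 490a + 567b = 742.4;  Hole 4−Hole 2: 719a + 1161b = 1358.8.
Solving gives a = 0.56748, b = 0.81894.
|∇z| = √(a²+b²) = 0.99634, so dip δ = arctan(0.99634) = 44.89°.
True thickness = vertical thickness × cos δ = 32.3 × cos 44.89° = 22.9 m.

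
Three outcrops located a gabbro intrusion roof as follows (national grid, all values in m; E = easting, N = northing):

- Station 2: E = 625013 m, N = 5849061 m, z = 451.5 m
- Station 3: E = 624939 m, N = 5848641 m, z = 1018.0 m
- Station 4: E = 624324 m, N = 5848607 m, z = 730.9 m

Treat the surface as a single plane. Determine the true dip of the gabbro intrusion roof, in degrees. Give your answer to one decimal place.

Two edge vectors: Station 2→Station 3 = (-74, -420, 566.5), Station 2→Station 4 = (-689, -454, 279.4).
Normal n = (Station 2→Station 3) × (Station 2→Station 4) = (139843, -369642.9, -255784).
So ∂z/∂E = −n_x/n_z = 0.54672 and ∂z/∂N = −n_y/n_z = −1.44514.
Gradient magnitude |∇z| = √(a² + b²) = √(0.29891 + 2.08842) = 1.54510.
True dip = arctan(1.54510) = 57.1°, dipping toward NNW (azimuth ≈ 339°).

57.1°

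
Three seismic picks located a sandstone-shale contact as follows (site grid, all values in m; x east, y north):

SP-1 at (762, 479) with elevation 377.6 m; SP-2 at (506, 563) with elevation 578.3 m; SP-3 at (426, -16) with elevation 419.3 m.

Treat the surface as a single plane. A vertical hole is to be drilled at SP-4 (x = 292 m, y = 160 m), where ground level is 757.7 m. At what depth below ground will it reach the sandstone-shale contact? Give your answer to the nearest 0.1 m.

Let the plane be z = a·x + b·y + c.
SP-2−SP-1: −256a + 84b = 200.7;  SP-3−SP-1: −336a − 495b = 41.7.
Solving gives a = −0.66378, b = 0.36633.
Then c = 377.6 − a·762 − b·479 = 707.93.
At (292, 160): z_contact = −193.82 + 58.61 + 707.93 = 572.72 m.
Depth below ground = 757.7 − 572.72 = 185.0 m.

185.0 m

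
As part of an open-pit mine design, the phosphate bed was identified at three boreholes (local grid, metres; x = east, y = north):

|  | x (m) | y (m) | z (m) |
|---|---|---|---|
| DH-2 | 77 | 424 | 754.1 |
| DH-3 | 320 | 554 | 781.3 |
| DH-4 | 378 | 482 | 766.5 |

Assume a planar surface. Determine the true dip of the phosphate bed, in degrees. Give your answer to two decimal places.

11.68°

Let the plane be z = a·x + b·y + c.
DH-3−DH-2: 243a + 130b = 27.2;  DH-4−DH-2: 301a + 58b = 12.4.
Solving gives a = 0.00137, b = 0.20666.
Gradient magnitude |∇z| = √(a² + b²) = √(0.00000 + 0.04271) = 0.20667.
True dip = arctan(0.20667) = 11.68°, dipping toward S (azimuth ≈ 180°).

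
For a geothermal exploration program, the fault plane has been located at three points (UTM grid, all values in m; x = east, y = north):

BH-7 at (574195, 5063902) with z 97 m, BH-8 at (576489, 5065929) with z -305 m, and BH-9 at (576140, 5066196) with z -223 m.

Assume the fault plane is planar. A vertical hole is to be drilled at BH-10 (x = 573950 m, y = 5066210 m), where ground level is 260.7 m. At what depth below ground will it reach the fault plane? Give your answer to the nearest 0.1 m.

29.3 m

Two edge vectors: BH-7→BH-8 = (2294, 2027, -402), BH-7→BH-9 = (1945, 2294, -320).
Normal n = (BH-7→BH-8) × (BH-7→BH-9) = (273548, -47810, 1319921).
So ∂z/∂x = −n_x/n_z = −0.207245737 and ∂z/∂y = −n_y/n_z = 0.036221865.
Intercept c from BH-7: 97 + 118999.47 − 183423.97 = −64327.51.
At (573950, 5066210): z_contact = −118948.69 + 183507.57 − 64327.51 = 231.38 m.
Depth below ground = 260.7 − 231.38 = 29.3 m.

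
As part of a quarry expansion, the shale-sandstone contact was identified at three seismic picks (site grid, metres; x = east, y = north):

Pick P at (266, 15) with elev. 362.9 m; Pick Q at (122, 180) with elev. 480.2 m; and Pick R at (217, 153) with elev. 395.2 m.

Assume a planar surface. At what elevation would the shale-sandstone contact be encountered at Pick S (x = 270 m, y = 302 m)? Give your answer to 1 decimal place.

332.5 m

Two edge vectors: Pick P→Pick Q = (-144, 165, 117.3), Pick P→Pick R = (-49, 138, 32.3).
Normal n = (Pick P→Pick Q) × (Pick P→Pick R) = (-10857.9, -1096.5, -11787).
So ∂z/∂x = −n_x/n_z = −0.92118 and ∂z/∂y = −n_y/n_z = −0.09303.
Intercept c from Pick P: 362.9 + 245.03 + 1.40 = 609.33.
At (270, 302): z = −248.7 − 28.1 + 609.33 = 332.5 m.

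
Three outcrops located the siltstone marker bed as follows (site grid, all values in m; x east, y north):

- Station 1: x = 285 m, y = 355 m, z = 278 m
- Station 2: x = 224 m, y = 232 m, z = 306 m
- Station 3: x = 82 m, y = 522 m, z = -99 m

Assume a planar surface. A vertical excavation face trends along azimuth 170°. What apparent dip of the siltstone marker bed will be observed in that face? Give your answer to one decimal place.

Let the plane be z = a·x + b·y + c.
Station 2−Station 1: −61a − 123b = 28;  Station 3−Station 1: −203a + 167b = −377.
Solving gives a = 1.18600, b = −0.81582.
Unit vector along 170° is (sin 170°, cos 170°) = (0.1736, -0.9848).
Slope in that direction = a·(0.1736) + b·(-0.9848) = 1.00937.
Apparent dip = arctan|1.00937| = 45.3° (true dip is 55.2°, so apparent ≤ true as expected).

45.3°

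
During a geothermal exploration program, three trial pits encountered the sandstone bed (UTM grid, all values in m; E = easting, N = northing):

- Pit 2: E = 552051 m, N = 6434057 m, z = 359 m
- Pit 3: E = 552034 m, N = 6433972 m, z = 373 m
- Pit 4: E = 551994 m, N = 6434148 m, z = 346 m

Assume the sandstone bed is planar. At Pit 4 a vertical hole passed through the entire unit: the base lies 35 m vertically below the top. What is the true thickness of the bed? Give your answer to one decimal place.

34.6 m

Let the plane be z = a·E + b·N + c.
Pit 3−Pit 2: −17a − 85b = 14;  Pit 4−Pit 2: −57a + 91b = −13.
Solving gives a = −0.02644, b = −0.15942.
|∇z| = √(a²+b²) = 0.16160, so dip δ = arctan(0.16160) = 9.18°.
True thickness = vertical thickness × cos δ = 35 × cos 9.18° = 34.6 m.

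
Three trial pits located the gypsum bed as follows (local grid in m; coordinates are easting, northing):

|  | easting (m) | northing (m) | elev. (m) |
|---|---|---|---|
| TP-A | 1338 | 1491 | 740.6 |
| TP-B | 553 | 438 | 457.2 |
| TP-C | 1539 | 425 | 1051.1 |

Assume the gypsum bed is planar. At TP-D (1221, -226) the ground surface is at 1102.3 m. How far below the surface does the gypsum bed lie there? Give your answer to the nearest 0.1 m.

Two edge vectors: TP-A→TP-B = (-785, -1053, -283.4), TP-A→TP-C = (201, -1066, 310.5).
Normal n = (TP-A→TP-B) × (TP-A→TP-C) = (-629060.9, 186779.1, 1048463).
So ∂z/∂easting = −n_x/n_z = 0.599984 and ∂z/∂northing = −n_y/n_z = −0.178146.
Intercept c from TP-A: 740.6 − 802.78 + 265.62 = 203.44.
At (1221, -226): z_contact = 732.58 + 40.26 + 203.44 = 976.28 m.
Depth below ground = 1102.3 − 976.28 = 126.0 m.

126.0 m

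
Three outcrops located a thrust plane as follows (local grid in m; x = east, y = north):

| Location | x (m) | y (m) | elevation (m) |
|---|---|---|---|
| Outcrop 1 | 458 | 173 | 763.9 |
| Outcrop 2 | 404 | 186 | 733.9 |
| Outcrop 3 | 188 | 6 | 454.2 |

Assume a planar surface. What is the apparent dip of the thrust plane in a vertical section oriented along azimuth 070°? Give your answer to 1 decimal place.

Let the plane be z = a·x + b·y + c.
Outcrop 2−Outcrop 1: −54a + 13b = −30;  Outcrop 3−Outcrop 1: −270a − 167b = −309.7.
Solving gives a = 0.72127, b = 0.68836.
Unit vector along 070° is (sin 70°, cos 70°) = (0.9397, 0.3420).
Slope in that direction = a·(0.9397) + b·(0.3420) = 0.91321.
Apparent dip = arctan|0.91321| = 42.4° (true dip is 44.9°, so apparent ≤ true as expected).

42.4°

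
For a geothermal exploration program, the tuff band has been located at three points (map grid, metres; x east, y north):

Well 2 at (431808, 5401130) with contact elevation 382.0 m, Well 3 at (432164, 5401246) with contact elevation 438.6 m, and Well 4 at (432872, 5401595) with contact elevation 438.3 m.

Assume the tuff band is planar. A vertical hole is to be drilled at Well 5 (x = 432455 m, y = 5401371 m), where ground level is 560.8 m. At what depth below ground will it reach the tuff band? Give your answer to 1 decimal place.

104.7 m

Let the plane be z = a·x + b·y + c.
Well 3−Well 2: 356a + 116b = 56.6;  Well 4−Well 2: 1064a + 465b = 56.3.
Solving gives a = 0.469849938, b = −0.954022224.
Then c = 382 − a·431808 − b·5401130 = 4950295.09.
At (432455, 5401371): z_contact = 203188.96 − 5153027.98 + 4950295.09 = 456.07 m.
Depth below ground = 560.8 − 456.07 = 104.7 m.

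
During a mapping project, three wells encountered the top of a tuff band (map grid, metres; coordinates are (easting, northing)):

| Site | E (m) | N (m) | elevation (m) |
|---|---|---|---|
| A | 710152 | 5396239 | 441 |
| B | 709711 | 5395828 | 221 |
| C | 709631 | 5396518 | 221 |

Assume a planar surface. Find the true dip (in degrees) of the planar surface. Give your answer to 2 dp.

24.38°

Two edge vectors: A→B = (-441, -411, -220), A→C = (-521, 279, -220).
Normal n = (A→B) × (A→C) = (151800, 17600, -337170).
So ∂z/∂E = −n_x/n_z = 0.45022 and ∂z/∂N = −n_y/n_z = 0.05220.
Gradient magnitude |∇z| = √(a² + b²) = √(0.20270 + 0.00272) = 0.45323.
True dip = arctan(0.45323) = 24.38°, dipping toward W (azimuth ≈ 263°).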